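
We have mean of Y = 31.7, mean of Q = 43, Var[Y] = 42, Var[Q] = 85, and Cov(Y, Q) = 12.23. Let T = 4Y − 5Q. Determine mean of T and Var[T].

mean of T = -88.2, Var[T] = 2307.8

mean of T = 4·mean of Y + (-5)·mean of Q = 4·31.7 + (-5)·43 = -88.2.
Var[T] = a²·Var[Y] + b²·Var[Q] + 2ab·Cov(Y, Q) with a = 4, b = -5.
= 4²·42 + (-5)²·85 + 2·4·(-5)·12.23
= 672 + 2125 + (-489.2) = 2307.8.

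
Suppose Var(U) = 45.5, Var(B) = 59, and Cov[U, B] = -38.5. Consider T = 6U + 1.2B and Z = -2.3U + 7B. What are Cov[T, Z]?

Cov[T, Z] = -1643.04

By bilinearity, Cov[T, Z] = ac·Var(U) + bd·Var(B) + (ad+bc)·Cov[U, B], with a=6, b=1.2, c=-2.3, d=7.
ac·Var(U) = 6·(-2.3)·45.5 = -627.9
bd·Var(B) = 1.2·7·59 = 495.6
(ad+bc)·Cov[U, B] = (39.24)·(-38.5) = -1510.74
Cov[T, Z] = -627.9 + 495.6 + (-1510.74) = -1643.04.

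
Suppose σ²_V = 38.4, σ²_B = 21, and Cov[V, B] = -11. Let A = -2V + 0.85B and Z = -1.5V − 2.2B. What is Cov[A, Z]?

Cov[A, Z] = 41.555

By bilinearity, Cov[A, Z] = ac·σ²_V + bd·σ²_B + (ad+bc)·Cov[V, B], with a=-2, b=0.85, c=-1.5, d=-2.2.
ac·σ²_V = (-2)·(-1.5)·38.4 = 115.2
bd·σ²_B = 0.85·(-2.2)·21 = -39.27
(ad+bc)·Cov[V, B] = (3.125)·(-11) = -34.375
Cov[A, Z] = 115.2 + (-39.27) + (-34.375) = 41.555.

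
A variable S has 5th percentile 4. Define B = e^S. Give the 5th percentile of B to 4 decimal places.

5th percentile of B = 54.5982

e^S is increasing, so P_{5}(B) = g(P_{5}(S)) ≈ 54.5982.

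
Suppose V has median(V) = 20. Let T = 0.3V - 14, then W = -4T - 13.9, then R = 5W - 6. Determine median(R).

median(R) = 84.5

median(T) = 0.3·20 + (-14) = -8.
median(W) = (-4)·(-8) + (-13.9) = 18.1.
median(R) = 5·18.1 + (-6) = 84.5.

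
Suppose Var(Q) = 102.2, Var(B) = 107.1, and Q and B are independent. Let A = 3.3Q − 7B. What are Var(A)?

Var(A) = 6360.858

Var(A) = a²·Var(Q) + b²·Var(B) + 2ab·Cov(Q, B) with a = 3.3, b = -7.
Independence gives Cov(Q, B) = 0.
= 3.3²·102.2 + (-7)²·107.1 + 2·3.3·(-7)·0
= 1112.958 + 5247.9 + 0 = 6360.858.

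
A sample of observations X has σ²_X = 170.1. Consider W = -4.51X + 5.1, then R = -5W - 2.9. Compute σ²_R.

σ²_R = 86496.27525

σ²_W = (-4.51)²·170.1 = 3459.85101.
σ²_R = (-5)²·3459.85101 = 86496.27525.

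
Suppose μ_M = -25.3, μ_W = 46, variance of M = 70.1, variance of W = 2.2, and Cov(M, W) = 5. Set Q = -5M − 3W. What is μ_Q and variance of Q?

μ_Q = (-5)·μ_M + (-3)·μ_W = (-5)·(-25.3) + (-3)·46 = -11.5.
variance of Q = a²·variance of M + b²·variance of W + 2ab·Cov(M, W) with a = -5, b = -3.
= (-5)²·70.1 + (-3)²·2.2 + 2·(-5)·(-3)·5
= 1752.5 + 19.8 + 150 = 1922.3.

μ_Q = -11.5, variance of Q = 1922.3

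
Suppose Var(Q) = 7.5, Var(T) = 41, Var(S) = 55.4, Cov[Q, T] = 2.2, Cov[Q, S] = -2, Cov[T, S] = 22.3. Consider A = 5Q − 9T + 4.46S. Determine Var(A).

Var(A) = 2533.05064

Var(A) = a²·Var(Q) + b²·Var(T) + c²·Var(S) + 2ab·Cov[Q, T] + 2ac·Cov[Q, S] + 2bc·Cov[T, S], with a = 5, b = -9, c = 4.46.
= 187.5 + 3321 + 1101.99464 + (-198) + (-89.2) + (-1790.244)
= 2533.05064.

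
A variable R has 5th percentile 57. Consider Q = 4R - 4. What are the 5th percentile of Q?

Since a = 4 > 0 the transformation is increasing, so the 5th percentile of Q = a·(P_{5} of R) + b = 4·57 + (-4) = 224.

5th percentile of Q = 224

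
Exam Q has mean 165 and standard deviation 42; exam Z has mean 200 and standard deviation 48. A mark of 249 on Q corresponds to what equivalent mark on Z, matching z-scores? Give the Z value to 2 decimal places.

Z = 296.00

z = (249 − 165)/42 = 2.
Z = 200 + z·48 = 200 + (249 − 165)·48/42 = 296.00.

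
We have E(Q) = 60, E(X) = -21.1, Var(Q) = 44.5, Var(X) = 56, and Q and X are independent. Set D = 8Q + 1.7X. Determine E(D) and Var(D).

E(D) = 8·E(Q) + 1.7·E(X) = 8·60 + 1.7·(-21.1) = 444.13.
Var(D) = a²·Var(Q) + b²·Var(X) + 2ab·Cov[Q, X] with a = 8, b = 1.7.
Independence gives Cov[Q, X] = 0.
= 8²·44.5 + 1.7²·56 + 2·8·1.7·0
= 2848 + 161.84 + 0 = 3009.84.

E(D) = 444.13, Var(D) = 3009.84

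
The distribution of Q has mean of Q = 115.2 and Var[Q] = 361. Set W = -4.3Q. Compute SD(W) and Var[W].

SD(W) = 81.7, Var[W] = 6674.89

W = -4.3Q is linear with a = -4.3, b = 0.
SD(Q) = √361 = 19.
SD(W) = |a|·SD(Q) = |-4.3|·19 = 81.7.
Var[W] = a²·Var[Q] = (-4.3)²·361 = 6674.89.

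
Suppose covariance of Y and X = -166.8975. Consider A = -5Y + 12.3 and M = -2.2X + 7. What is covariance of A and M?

covariance of A and M = -1835.8725

covariance of A and M = a·c·covariance of Y and X = (-5)·(-2.2)·(-166.8975) = -1835.8725. Additive constants drop out.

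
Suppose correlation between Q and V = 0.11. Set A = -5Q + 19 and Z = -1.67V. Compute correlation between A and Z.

Linear rescalings preserve correlation up to sign; here the slopes -5 and -1.67 have the same sign, so correlation between A and Z = correlation between Q and V = 0.11.

correlation between A and Z = 0.11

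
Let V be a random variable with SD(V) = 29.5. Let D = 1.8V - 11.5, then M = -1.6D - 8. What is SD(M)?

SD(M) = 84.96

SD(D) = |1.8|·29.5 = 53.1.
SD(M) = |-1.6|·53.1 = 84.96.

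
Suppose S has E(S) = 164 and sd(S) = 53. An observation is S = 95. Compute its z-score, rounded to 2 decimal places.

z = -1.30

z = (S − E(S)) / sd(S) = (95 − 164) / 53 ≈ -1.30.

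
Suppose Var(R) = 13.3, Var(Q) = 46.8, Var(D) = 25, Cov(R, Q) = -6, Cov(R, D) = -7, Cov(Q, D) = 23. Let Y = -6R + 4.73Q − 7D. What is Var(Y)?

Var(Y) = a²·Var(R) + b²·Var(Q) + c²·Var(D) + 2ab·Cov(R, Q) + 2ac·Cov(R, D) + 2bc·Cov(Q, D), with a = -6, b = 4.73, c = -7.
= 478.8 + 1047.05172 + 1225 + 340.56 + (-588) + (-1523.06)
= 980.35172.

Var(Y) = 980.35172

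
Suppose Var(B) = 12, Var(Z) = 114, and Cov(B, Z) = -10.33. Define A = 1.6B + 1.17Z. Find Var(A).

Var(A) = a²·Var(B) + b²·Var(Z) + 2ab·Cov(B, Z) with a = 1.6, b = 1.17.
= 1.6²·12 + 1.17²·114 + 2·1.6·1.17·(-10.33)
= 30.72 + 156.0546 + (-38.67552) = 148.09908.

Var(A) = 148.09908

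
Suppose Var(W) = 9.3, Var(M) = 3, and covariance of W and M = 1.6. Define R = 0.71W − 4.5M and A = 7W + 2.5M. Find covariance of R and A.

covariance of R and A = -35.089

By bilinearity, covariance of R and A = ac·Var(W) + bd·Var(M) + (ad+bc)·covariance of W and M, with a=0.71, b=-4.5, c=7, d=2.5.
ac·Var(W) = 0.71·7·9.3 = 46.221
bd·Var(M) = (-4.5)·2.5·3 = -33.75
(ad+bc)·covariance of W and M = (-29.725)·1.6 = -47.56
covariance of R and A = 46.221 + (-33.75) + (-47.56) = -35.089.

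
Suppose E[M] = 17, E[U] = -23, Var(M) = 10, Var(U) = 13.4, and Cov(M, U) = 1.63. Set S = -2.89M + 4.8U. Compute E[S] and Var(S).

E[S] = -159.53, Var(S) = 347.03428

E[S] = (-2.89)·E[M] + 4.8·E[U] = (-2.89)·17 + 4.8·(-23) = -159.53.
Var(S) = a²·Var(M) + b²·Var(U) + 2ab·Cov(M, U) with a = -2.89, b = 4.8.
= (-2.89)²·10 + 4.8²·13.4 + 2·(-2.89)·4.8·1.63
= 83.521 + 308.736 + (-45.22272) = 347.03428.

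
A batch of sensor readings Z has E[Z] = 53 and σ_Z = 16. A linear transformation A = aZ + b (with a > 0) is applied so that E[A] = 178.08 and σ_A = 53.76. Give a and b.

a = 3.36, b = 0

σ_A = a·σ_Z (a > 0), so a = 53.76/16 = 3.36.
E[A] = a·E[Z] + b, so b = 178.08 − 3.36·53 = 0.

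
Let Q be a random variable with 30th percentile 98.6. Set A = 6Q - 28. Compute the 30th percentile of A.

30th percentile of A = 563.6

Since a = 6 > 0 the transformation is increasing, so the 30th percentile of A = a·(P_{30} of Q) + b = 6·98.6 + (-28) = 563.6.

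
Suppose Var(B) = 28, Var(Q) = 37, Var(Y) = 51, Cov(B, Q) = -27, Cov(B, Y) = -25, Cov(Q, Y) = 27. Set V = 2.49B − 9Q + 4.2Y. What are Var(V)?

Var(V) = a²·Var(B) + b²·Var(Q) + c²·Var(Y) + 2ab·Cov(B, Q) + 2ac·Cov(B, Y) + 2bc·Cov(Q, Y), with a = 2.49, b = -9, c = 4.2.
= 173.6028 + 2997 + 899.64 + 1210.14 + (-522.9) + (-2041.2)
= 2716.2828.

Var(V) = 2716.2828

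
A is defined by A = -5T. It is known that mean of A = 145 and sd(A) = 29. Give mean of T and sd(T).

From A = -5T: mean of A = a·mean of T + b, so mean of T = (mean of A − b)/a = (145 − 0)/(-5) = -29.
sd(A) = |a|·sd(T), so sd(T) = 29/|-5| = 5.8.

mean of T = -29, sd(T) = 5.8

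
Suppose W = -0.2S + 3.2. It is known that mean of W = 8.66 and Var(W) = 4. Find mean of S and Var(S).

From W = -0.2S + 3.2: mean of W = a·mean of S + b, so mean of S = (mean of W − b)/a = (8.66 − 3.2)/(-0.2) = -27.3.
Var(W) = a²·Var(S), so Var(S) = 4/(-0.2)² = 100.

mean of S = -27.3, Var(S) = 100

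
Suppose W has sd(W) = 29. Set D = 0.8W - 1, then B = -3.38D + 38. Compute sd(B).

sd(D) = |0.8|·29 = 23.2.
sd(B) = |-3.38|·23.2 = 78.416.

sd(B) = 78.416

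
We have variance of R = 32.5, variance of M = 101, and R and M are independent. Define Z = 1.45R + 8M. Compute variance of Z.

variance of Z = 6532.33125

variance of Z = a²·variance of R + b²·variance of M + 2ab·Cov(R, M) with a = 1.45, b = 8.
Independence gives Cov(R, M) = 0.
= 1.45²·32.5 + 8²·101 + 2·1.45·8·0
= 68.33125 + 6464 + 0 = 6532.33125.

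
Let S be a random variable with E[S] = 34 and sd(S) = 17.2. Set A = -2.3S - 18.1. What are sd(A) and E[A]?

sd(A) = 39.56, E[A] = -96.3

A = -2.3S - 18.1 is linear with a = -2.3, b = -18.1.
sd(A) = |a|·sd(S) = |-2.3|·17.2 = 39.56.
E[A] = a·E[S] + b = (-2.3)·34 + (-18.1) = -96.3.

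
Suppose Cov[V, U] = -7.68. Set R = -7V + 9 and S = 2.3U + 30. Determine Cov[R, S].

Cov[R, S] = 123.648

Cov[R, S] = a·c·Cov[V, U] = (-7)·2.3·(-7.68) = 123.648. Additive constants drop out.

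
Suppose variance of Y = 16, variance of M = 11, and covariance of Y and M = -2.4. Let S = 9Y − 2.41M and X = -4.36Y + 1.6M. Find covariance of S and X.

covariance of S and X = -730.03424

By bilinearity, covariance of S and X = ac·variance of Y + bd·variance of M + (ad+bc)·covariance of Y and M, with a=9, b=-2.41, c=-4.36, d=1.6.
ac·variance of Y = 9·(-4.36)·16 = -627.84
bd·variance of M = (-2.41)·1.6·11 = -42.416
(ad+bc)·covariance of Y and M = (24.9076)·(-2.4) = -59.77824
covariance of S and X = -627.84 + (-42.416) + (-59.77824) = -730.03424.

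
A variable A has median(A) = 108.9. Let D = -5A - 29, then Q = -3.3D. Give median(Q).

median(Q) = 1892.55

median(D) = (-5)·108.9 + (-29) = -573.5.
median(Q) = (-3.3)·(-573.5) = 1892.55.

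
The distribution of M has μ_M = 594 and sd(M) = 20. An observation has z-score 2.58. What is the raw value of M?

M = 645.6

M = μ_M + z·sd(M) = 594 + 2.58·20 = 645.6.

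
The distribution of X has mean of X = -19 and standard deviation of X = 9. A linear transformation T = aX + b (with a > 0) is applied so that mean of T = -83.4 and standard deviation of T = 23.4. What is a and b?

standard deviation of T = a·standard deviation of X (a > 0), so a = 23.4/9 = 2.6.
mean of T = a·mean of X + b, so b = -83.4 − 2.6·(-19) = -34.

a = 2.6, b = -34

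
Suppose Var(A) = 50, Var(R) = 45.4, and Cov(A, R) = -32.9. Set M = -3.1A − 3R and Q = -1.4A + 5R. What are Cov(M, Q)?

Cov(M, Q) = -92.23

By bilinearity, Cov(M, Q) = ac·Var(A) + bd·Var(R) + (ad+bc)·Cov(A, R), with a=-3.1, b=-3, c=-1.4, d=5.
ac·Var(A) = (-3.1)·(-1.4)·50 = 217
bd·Var(R) = (-3)·5·45.4 = -681
(ad+bc)·Cov(A, R) = (-11.3)·(-32.9) = 371.77
Cov(M, Q) = 217 + (-681) + 371.77 = -92.23.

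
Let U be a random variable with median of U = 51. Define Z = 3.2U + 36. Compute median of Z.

A linear map preserves order up to sign, so median of Z = a·median of U + b = 3.2·51 + 36 = 199.2.

median of Z = 199.2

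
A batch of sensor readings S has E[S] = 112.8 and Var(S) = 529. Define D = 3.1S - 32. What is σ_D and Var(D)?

D = 3.1S - 32 is linear with a = 3.1, b = -32.
σ_S = √529 = 23.
σ_D = |a|·σ_S = |3.1|·23 = 71.3.
Var(D) = a²·Var(S) = 3.1²·529 = 5083.69 (the additive constant -32 does not affect variance).

σ_D = 71.3, Var(D) = 5083.69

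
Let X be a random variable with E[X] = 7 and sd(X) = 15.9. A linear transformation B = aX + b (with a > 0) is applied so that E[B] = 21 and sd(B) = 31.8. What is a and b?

sd(B) = a·sd(X) (a > 0), so a = 31.8/15.9 = 2.
E[B] = a·E[X] + b, so b = 21 − 2·7 = 7.

a = 2, b = 7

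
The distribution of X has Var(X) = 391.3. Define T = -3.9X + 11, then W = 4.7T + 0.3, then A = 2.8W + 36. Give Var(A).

Var(T) = (-3.9)²·391.3 = 5951.673.
Var(W) = 4.7²·5951.673 = 131472.45657.
Var(A) = 2.8²·131472.45657 = 1030744.0595088.

Var(A) = 1030744.0595088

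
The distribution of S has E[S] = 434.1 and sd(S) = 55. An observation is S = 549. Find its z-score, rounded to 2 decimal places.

z = (S − E[S]) / sd(S) = (549 − 434.1) / 55 ≈ 2.09.

z = 2.09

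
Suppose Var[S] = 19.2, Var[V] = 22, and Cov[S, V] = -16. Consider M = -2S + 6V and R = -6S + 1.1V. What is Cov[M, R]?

By bilinearity, Cov[M, R] = ac·Var[S] + bd·Var[V] + (ad+bc)·Cov[S, V], with a=-2, b=6, c=-6, d=1.1.
ac·Var[S] = (-2)·(-6)·19.2 = 230.4
bd·Var[V] = 6·1.1·22 = 145.2
(ad+bc)·Cov[S, V] = (-38.2)·(-16) = 611.2
Cov[M, R] = 230.4 + 145.2 + 611.2 = 986.8.

Cov[M, R] = 986.8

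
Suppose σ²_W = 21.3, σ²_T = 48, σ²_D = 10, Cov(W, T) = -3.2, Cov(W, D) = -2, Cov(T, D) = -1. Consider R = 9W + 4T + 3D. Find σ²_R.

σ²_R = 2220.9

σ²_R = a²·σ²_W + b²·σ²_T + c²·σ²_D + 2ab·Cov(W, T) + 2ac·Cov(W, D) + 2bc·Cov(T, D), with a = 9, b = 4, c = 3.
= 1725.3 + 768 + 90 + (-230.4) + (-108) + (-24)
= 2220.9.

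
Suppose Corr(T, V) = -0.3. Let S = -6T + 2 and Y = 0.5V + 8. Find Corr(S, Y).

Linear rescalings preserve |correlation|; the slopes -6 and 0.5 have opposite signs, so the correlation flips sign: Corr(S, Y) = −Corr(T, V) = 0.3.

Corr(S, Y) = 0.3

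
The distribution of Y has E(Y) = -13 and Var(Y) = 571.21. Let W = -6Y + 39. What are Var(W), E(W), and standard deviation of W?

W = -6Y + 39 is linear with a = -6, b = 39.
Var(W) = a²·Var(Y) = (-6)²·571.21 = 20563.56 (the additive constant 39 does not affect variance).
E(W) = a·E(Y) + b = (-6)·(-13) + 39 = 117.
standard deviation of Y = √571.21 = 23.9.
standard deviation of W = |a|·standard deviation of Y = |-6|·23.9 = 143.4.

Var(W) = 20563.56, E(W) = 117, standard deviation of W = 143.4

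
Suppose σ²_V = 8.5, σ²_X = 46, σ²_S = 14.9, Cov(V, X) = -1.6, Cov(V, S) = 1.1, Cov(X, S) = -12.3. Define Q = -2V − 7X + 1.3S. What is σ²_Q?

σ²_Q = 2486.521

σ²_Q = a²·σ²_V + b²·σ²_X + c²·σ²_S + 2ab·Cov(V, X) + 2ac·Cov(V, S) + 2bc·Cov(X, S), with a = -2, b = -7, c = 1.3.
= 34 + 2254 + 25.181 + (-44.8) + (-5.72) + 223.86
= 2486.521.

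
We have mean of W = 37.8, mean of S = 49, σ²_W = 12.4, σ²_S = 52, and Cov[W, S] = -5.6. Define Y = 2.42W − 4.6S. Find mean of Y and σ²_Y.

mean of Y = -133.924, σ²_Y = 1297.61776

mean of Y = 2.42·mean of W + (-4.6)·mean of S = 2.42·37.8 + (-4.6)·49 = -133.924.
σ²_Y = a²·σ²_W + b²·σ²_S + 2ab·Cov[W, S] with a = 2.42, b = -4.6.
= 2.42²·12.4 + (-4.6)²·52 + 2·2.42·(-4.6)·(-5.6)
= 72.61936 + 1100.32 + 124.6784 = 1297.61776.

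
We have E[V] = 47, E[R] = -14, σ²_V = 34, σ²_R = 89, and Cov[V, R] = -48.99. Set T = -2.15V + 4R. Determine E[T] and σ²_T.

E[T] = -157.05, σ²_T = 2423.793

E[T] = (-2.15)·E[V] + 4·E[R] = (-2.15)·47 + 4·(-14) = -157.05.
σ²_T = a²·σ²_V + b²·σ²_R + 2ab·Cov[V, R] with a = -2.15, b = 4.
= (-2.15)²·34 + 4²·89 + 2·(-2.15)·4·(-48.99)
= 157.165 + 1424 + 842.628 = 2423.793.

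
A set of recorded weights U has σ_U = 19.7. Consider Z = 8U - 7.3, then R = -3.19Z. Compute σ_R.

σ_Z = |8|·19.7 = 157.6.
σ_R = |-3.19|·157.6 = 502.744.

σ_R = 502.744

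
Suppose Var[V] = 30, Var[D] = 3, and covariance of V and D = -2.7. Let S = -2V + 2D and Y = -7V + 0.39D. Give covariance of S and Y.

By bilinearity, covariance of S and Y = ac·Var[V] + bd·Var[D] + (ad+bc)·covariance of V and D, with a=-2, b=2, c=-7, d=0.39.
ac·Var[V] = (-2)·(-7)·30 = 420
bd·Var[D] = 2·0.39·3 = 2.34
(ad+bc)·covariance of V and D = (-14.78)·(-2.7) = 39.906
covariance of S and Y = 420 + 2.34 + 39.906 = 462.246.

covariance of S and Y = 462.246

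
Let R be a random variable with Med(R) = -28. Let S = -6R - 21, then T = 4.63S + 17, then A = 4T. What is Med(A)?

Med(S) = (-6)·(-28) + (-21) = 147.
Med(T) = 4.63·147 + 17 = 697.61.
Med(A) = 4·697.61 = 2790.44.

Med(A) = 2790.44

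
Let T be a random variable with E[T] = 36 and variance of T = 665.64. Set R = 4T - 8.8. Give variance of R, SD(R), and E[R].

R = 4T - 8.8 is linear with a = 4, b = -8.8.
variance of R = a²·variance of T = 4²·665.64 = 10650.24 (the additive constant -8.8 does not affect variance).
SD(T) = √665.64 = 25.8.
SD(R) = |a|·SD(T) = |4|·25.8 = 103.2.
E[R] = a·E[T] + b = 4·36 + (-8.8) = 135.2.

variance of R = 10650.24, SD(R) = 103.2, E[R] = 135.2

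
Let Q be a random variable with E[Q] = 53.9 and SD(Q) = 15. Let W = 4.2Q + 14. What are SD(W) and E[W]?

SD(W) = 63, E[W] = 240.38

W = 4.2Q + 14 is linear with a = 4.2, b = 14.
SD(W) = |a|·SD(Q) = |4.2|·15 = 63.
E[W] = a·E[Q] + b = 4.2·53.9 + 14 = 240.38.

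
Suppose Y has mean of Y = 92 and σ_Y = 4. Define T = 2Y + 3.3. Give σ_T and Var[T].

σ_T = 8, Var[T] = 64

T = 2Y + 3.3 is linear with a = 2, b = 3.3.
σ_T = |a|·σ_Y = |2|·4 = 8.
Var[Y] = 4² = 16.
Var[T] = a²·Var[Y] = 2²·16 = 64 (the additive constant 3.3 does not affect variance).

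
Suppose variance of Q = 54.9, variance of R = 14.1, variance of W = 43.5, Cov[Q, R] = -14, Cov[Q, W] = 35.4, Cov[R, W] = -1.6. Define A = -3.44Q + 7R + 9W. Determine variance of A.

variance of A = 3144.73664

variance of A = a²·variance of Q + b²·variance of R + c²·variance of W + 2ab·Cov[Q, R] + 2ac·Cov[Q, W] + 2bc·Cov[R, W], with a = -3.44, b = 7, c = 9.
= 649.66464 + 690.9 + 3523.5 + 674.24 + (-2191.968) + (-201.6)
= 3144.73664.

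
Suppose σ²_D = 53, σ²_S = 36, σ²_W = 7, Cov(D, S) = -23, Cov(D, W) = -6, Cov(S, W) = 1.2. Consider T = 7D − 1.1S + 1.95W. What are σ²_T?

σ²_T = a²·σ²_D + b²·σ²_S + c²·σ²_W + 2ab·Cov(D, S) + 2ac·Cov(D, W) + 2bc·Cov(S, W), with a = 7, b = -1.1, c = 1.95.
= 2597 + 43.56 + 26.6175 + 354.2 + (-163.8) + (-5.148)
= 2852.4295.

σ²_T = 2852.4295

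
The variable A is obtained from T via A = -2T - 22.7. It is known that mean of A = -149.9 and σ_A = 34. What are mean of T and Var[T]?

From A = -2T - 22.7: mean of A = a·mean of T + b, so mean of T = (mean of A − b)/a = (-149.9 − (-22.7))/(-2) = 63.6.
Var[A] = 34² = 1156.
Var[A] = a²·Var[T], so Var[T] = 1156/(-2)² = 289.

mean of T = 63.6, Var[T] = 289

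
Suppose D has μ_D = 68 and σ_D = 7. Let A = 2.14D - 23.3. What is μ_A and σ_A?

μ_A = 122.22, σ_A = 14.98

A = 2.14D - 23.3 is linear with a = 2.14, b = -23.3.
μ_A = a·μ_D + b = 2.14·68 + (-23.3) = 122.22.
σ_A = |a|·σ_D = |2.14|·7 = 14.98.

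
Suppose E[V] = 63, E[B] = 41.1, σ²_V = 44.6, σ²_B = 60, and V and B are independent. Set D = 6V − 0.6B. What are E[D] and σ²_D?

E[D] = 6·E[V] + (-0.6)·E[B] = 6·63 + (-0.6)·41.1 = 353.34.
σ²_D = a²·σ²_V + b²·σ²_B + 2ab·covariance of V and B with a = 6, b = -0.6.
Independence gives covariance of V and B = 0.
= 6²·44.6 + (-0.6)²·60 + 2·6·(-0.6)·0
= 1605.6 + 21.6 + 0 = 1627.2.

E[D] = 353.34, σ²_D = 1627.2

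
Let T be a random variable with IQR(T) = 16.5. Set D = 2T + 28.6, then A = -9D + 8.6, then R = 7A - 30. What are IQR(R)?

IQR(R) = 2079

IQR(D) = |2|·16.5 = 33.
IQR(A) = |-9|·33 = 297.
IQR(R) = |7|·297 = 2079.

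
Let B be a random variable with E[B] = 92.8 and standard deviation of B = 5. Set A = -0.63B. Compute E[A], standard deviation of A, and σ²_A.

A = -0.63B is linear with a = -0.63, b = 0.
E[A] = a·E[B] + b = (-0.63)·92.8 = -58.464.
standard deviation of A = |a|·standard deviation of B = |-0.63|·5 = 3.15.
σ²_B = 5² = 25.
σ²_A = a²·σ²_B = (-0.63)²·25 = 9.9225.

E[A] = -58.464, standard deviation of A = 3.15, σ²_A = 9.9225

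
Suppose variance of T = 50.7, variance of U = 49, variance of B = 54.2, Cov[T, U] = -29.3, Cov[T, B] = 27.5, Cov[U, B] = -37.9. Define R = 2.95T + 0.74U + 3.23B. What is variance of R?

variance of R = 1248.47887

variance of R = a²·variance of T + b²·variance of U + c²·variance of B + 2ab·Cov[T, U] + 2ac·Cov[T, B] + 2bc·Cov[U, B], with a = 2.95, b = 0.74, c = 3.23.
= 441.21675 + 26.8324 + 565.46318 + (-127.9238) + 524.0675 + (-181.17716)
= 1248.47887.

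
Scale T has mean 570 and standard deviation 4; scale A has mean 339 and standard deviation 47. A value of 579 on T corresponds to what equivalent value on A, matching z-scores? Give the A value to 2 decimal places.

z = (579 − 570)/4 = 2.25.
A = 339 + z·47 = 339 + (579 − 570)·47/4 = 444.75.

A = 444.75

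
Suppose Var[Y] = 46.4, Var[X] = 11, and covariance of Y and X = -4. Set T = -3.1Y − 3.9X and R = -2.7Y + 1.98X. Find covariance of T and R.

covariance of T and R = 285.858

By bilinearity, covariance of T and R = ac·Var[Y] + bd·Var[X] + (ad+bc)·covariance of Y and X, with a=-3.1, b=-3.9, c=-2.7, d=1.98.
ac·Var[Y] = (-3.1)·(-2.7)·46.4 = 388.368
bd·Var[X] = (-3.9)·1.98·11 = -84.942
(ad+bc)·covariance of Y and X = (4.392)·(-4) = -17.568
covariance of T and R = 388.368 + (-84.942) + (-17.568) = 285.858.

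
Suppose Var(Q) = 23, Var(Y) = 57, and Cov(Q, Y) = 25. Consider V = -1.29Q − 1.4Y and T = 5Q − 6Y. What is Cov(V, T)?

By bilinearity, Cov(V, T) = ac·Var(Q) + bd·Var(Y) + (ad+bc)·Cov(Q, Y), with a=-1.29, b=-1.4, c=5, d=-6.
ac·Var(Q) = (-1.29)·5·23 = -148.35
bd·Var(Y) = (-1.4)·(-6)·57 = 478.8
(ad+bc)·Cov(Q, Y) = (0.74)·25 = 18.5
Cov(V, T) = -148.35 + 478.8 + 18.5 = 348.95.

Cov(V, T) = 348.95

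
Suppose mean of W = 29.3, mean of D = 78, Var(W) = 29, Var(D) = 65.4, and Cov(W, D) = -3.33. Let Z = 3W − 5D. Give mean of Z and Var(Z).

mean of Z = 3·mean of W + (-5)·mean of D = 3·29.3 + (-5)·78 = -302.1.
Var(Z) = a²·Var(W) + b²·Var(D) + 2ab·Cov(W, D) with a = 3, b = -5.
= 3²·29 + (-5)²·65.4 + 2·3·(-5)·(-3.33)
= 261 + 1635 + 99.9 = 1995.9.

mean of Z = -302.1, Var(Z) = 1995.9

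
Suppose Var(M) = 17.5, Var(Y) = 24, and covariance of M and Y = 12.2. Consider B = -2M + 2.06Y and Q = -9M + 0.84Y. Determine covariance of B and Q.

covariance of B and Q = 109.8456

By bilinearity, covariance of B and Q = ac·Var(M) + bd·Var(Y) + (ad+bc)·covariance of M and Y, with a=-2, b=2.06, c=-9, d=0.84.
ac·Var(M) = (-2)·(-9)·17.5 = 315
bd·Var(Y) = 2.06·0.84·24 = 41.5296
(ad+bc)·covariance of M and Y = (-20.22)·12.2 = -246.684
covariance of B and Q = 315 + 41.5296 + (-246.684) = 109.8456.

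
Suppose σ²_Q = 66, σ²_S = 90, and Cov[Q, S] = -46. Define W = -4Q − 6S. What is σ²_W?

σ²_W = 2088

σ²_W = a²·σ²_Q + b²·σ²_S + 2ab·Cov[Q, S] with a = -4, b = -6.
= (-4)²·66 + (-6)²·90 + 2·(-4)·(-6)·(-46)
= 1056 + 3240 + (-2208) = 2088.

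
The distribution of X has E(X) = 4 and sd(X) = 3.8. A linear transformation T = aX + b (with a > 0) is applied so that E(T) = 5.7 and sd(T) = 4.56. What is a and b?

a = 1.2, b = 0.9

sd(T) = a·sd(X) (a > 0), so a = 4.56/3.8 = 1.2.
E(T) = a·E(X) + b, so b = 5.7 − 1.2·4 = 0.9.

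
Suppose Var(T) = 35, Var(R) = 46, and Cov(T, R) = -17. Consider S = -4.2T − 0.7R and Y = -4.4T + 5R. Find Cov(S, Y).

Cov(S, Y) = 790.44

By bilinearity, Cov(S, Y) = ac·Var(T) + bd·Var(R) + (ad+bc)·Cov(T, R), with a=-4.2, b=-0.7, c=-4.4, d=5.
ac·Var(T) = (-4.2)·(-4.4)·35 = 646.8
bd·Var(R) = (-0.7)·5·46 = -161
(ad+bc)·Cov(T, R) = (-17.92)·(-17) = 304.64
Cov(S, Y) = 646.8 + (-161) + 304.64 = 790.44.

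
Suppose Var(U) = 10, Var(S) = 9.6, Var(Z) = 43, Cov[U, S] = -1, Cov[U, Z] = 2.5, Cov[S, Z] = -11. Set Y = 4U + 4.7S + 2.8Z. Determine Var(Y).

Var(Y) = a²·Var(U) + b²·Var(S) + c²·Var(Z) + 2ab·Cov[U, S] + 2ac·Cov[U, Z] + 2bc·Cov[S, Z], with a = 4, b = 4.7, c = 2.8.
= 160 + 212.064 + 337.12 + (-37.6) + 56 + (-289.52)
= 438.064.

Var(Y) = 438.064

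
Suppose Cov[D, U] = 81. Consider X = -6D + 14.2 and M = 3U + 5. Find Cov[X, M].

Cov[X, M] = -1458

Cov[X, M] = a·c·Cov[D, U] = (-6)·3·81 = -1458. Additive constants drop out.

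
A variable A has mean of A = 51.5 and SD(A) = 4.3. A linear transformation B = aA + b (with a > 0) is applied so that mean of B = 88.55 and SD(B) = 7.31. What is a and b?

a = 1.7, b = 1

SD(B) = a·SD(A) (a > 0), so a = 7.31/4.3 = 1.7.
mean of B = a·mean of A + b, so b = 88.55 − 1.7·51.5 = 1.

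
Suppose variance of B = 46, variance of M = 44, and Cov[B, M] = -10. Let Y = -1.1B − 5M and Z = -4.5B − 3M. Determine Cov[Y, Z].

By bilinearity, Cov[Y, Z] = ac·variance of B + bd·variance of M + (ad+bc)·Cov[B, M], with a=-1.1, b=-5, c=-4.5, d=-3.
ac·variance of B = (-1.1)·(-4.5)·46 = 227.7
bd·variance of M = (-5)·(-3)·44 = 660
(ad+bc)·Cov[B, M] = (25.8)·(-10) = -258
Cov[Y, Z] = 227.7 + 660 + (-258) = 629.7.

Cov[Y, Z] = 629.7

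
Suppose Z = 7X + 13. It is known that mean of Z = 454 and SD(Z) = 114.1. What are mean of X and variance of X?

mean of X = 63, variance of X = 265.69

From Z = 7X + 13: mean of Z = a·mean of X + b, so mean of X = (mean of Z − b)/a = (454 − 13)/7 = 63.
variance of Z = 114.1² = 13018.81.
variance of Z = a²·variance of X, so variance of X = 13018.81/7² = 265.69.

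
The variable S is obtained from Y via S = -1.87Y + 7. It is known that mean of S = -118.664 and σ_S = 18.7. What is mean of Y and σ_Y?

mean of Y = 67.2, σ_Y = 10

From S = -1.87Y + 7: mean of S = a·mean of Y + b, so mean of Y = (mean of S − b)/a = (-118.664 − 7)/(-1.87) = 67.2.
σ_S = |a|·σ_Y, so σ_Y = 18.7/|-1.87| = 10.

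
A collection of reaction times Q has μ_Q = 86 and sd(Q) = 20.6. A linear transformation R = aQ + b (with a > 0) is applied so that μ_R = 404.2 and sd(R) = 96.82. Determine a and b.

sd(R) = a·sd(Q) (a > 0), so a = 96.82/20.6 = 4.7.
μ_R = a·μ_Q + b, so b = 404.2 − 4.7·86 = 0.

a = 4.7, b = 0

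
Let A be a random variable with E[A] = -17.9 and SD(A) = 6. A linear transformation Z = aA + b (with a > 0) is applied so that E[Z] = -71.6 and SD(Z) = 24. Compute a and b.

a = 4, b = 0

SD(Z) = a·SD(A) (a > 0), so a = 24/6 = 4.
E[Z] = a·E[A] + b, so b = -71.6 − 4·(-17.9) = 0.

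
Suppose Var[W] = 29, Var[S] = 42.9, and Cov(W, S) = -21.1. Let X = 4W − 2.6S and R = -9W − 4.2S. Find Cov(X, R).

Cov(X, R) = -714.792

By bilinearity, Cov(X, R) = ac·Var[W] + bd·Var[S] + (ad+bc)·Cov(W, S), with a=4, b=-2.6, c=-9, d=-4.2.
ac·Var[W] = 4·(-9)·29 = -1044
bd·Var[S] = (-2.6)·(-4.2)·42.9 = 468.468
(ad+bc)·Cov(W, S) = (6.6)·(-21.1) = -139.26
Cov(X, R) = -1044 + 468.468 + (-139.26) = -714.792.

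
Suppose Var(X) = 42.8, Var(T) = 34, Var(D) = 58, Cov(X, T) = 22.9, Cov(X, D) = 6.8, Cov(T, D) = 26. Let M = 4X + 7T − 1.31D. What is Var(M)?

Var(M) = 3184.6298

Var(M) = a²·Var(X) + b²·Var(T) + c²·Var(D) + 2ab·Cov(X, T) + 2ac·Cov(X, D) + 2bc·Cov(T, D), with a = 4, b = 7, c = -1.31.
= 684.8 + 1666 + 99.5338 + 1282.4 + (-71.264) + (-476.84)
= 3184.6298.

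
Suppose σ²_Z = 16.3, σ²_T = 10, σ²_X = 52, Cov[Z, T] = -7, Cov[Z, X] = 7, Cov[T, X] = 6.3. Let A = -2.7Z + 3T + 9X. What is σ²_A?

σ²_A = a²·σ²_Z + b²·σ²_T + c²·σ²_X + 2ab·Cov[Z, T] + 2ac·Cov[Z, X] + 2bc·Cov[T, X], with a = -2.7, b = 3, c = 9.
= 118.827 + 90 + 4212 + 113.4 + (-340.2) + 340.2
= 4534.227.

σ²_A = 4534.227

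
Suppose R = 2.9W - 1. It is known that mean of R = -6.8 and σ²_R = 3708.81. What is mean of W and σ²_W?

mean of W = -2, σ²_W = 441

From R = 2.9W - 1: mean of R = a·mean of W + b, so mean of W = (mean of R − b)/a = (-6.8 − (-1))/2.9 = -2.
σ²_R = a²·σ²_W, so σ²_W = 3708.81/2.9² = 441.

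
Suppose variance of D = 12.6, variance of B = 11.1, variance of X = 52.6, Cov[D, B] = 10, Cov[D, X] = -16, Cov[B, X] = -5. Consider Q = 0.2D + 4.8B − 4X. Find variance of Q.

variance of Q = a²·variance of D + b²·variance of B + c²·variance of X + 2ab·Cov[D, B] + 2ac·Cov[D, X] + 2bc·Cov[B, X], with a = 0.2, b = 4.8, c = -4.
= 0.504 + 255.744 + 841.6 + 19.2 + 25.6 + 192
= 1334.648.

variance of Q = 1334.648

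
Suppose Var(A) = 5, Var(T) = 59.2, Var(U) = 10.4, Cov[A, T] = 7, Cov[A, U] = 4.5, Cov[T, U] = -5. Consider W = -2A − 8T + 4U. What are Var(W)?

Var(W) = 4447.2

Var(W) = a²·Var(A) + b²·Var(T) + c²·Var(U) + 2ab·Cov[A, T] + 2ac·Cov[A, U] + 2bc·Cov[T, U], with a = -2, b = -8, c = 4.
= 20 + 3788.8 + 166.4 + 224 + (-72) + 320
= 4447.2.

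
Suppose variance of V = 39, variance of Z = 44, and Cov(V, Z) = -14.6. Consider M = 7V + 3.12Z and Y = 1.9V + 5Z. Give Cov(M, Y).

Cov(M, Y) = 607.5512

By bilinearity, Cov(M, Y) = ac·variance of V + bd·variance of Z + (ad+bc)·Cov(V, Z), with a=7, b=3.12, c=1.9, d=5.
ac·variance of V = 7·1.9·39 = 518.7
bd·variance of Z = 3.12·5·44 = 686.4
(ad+bc)·Cov(V, Z) = (40.928)·(-14.6) = -597.5488
Cov(M, Y) = 518.7 + 686.4 + (-597.5488) = 607.5512.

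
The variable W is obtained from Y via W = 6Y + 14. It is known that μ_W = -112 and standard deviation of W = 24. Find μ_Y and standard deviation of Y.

μ_Y = -21, standard deviation of Y = 4

From W = 6Y + 14: μ_W = a·μ_Y + b, so μ_Y = (μ_W − b)/a = (-112 − 14)/6 = -21.
standard deviation of W = |a|·standard deviation of Y, so standard deviation of Y = 24/|6| = 4.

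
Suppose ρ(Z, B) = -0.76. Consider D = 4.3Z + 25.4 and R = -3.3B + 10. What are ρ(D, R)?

ρ(D, R) = 0.76

Linear rescalings preserve |correlation|; the slopes 4.3 and -3.3 have opposite signs, so the correlation flips sign: ρ(D, R) = −ρ(Z, B) = 0.76.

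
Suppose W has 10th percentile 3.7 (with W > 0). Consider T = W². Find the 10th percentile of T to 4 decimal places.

W² is increasing, so P_{10}(T) = g(P_{10}(W)) = 13.69.

10th percentile of T = 13.69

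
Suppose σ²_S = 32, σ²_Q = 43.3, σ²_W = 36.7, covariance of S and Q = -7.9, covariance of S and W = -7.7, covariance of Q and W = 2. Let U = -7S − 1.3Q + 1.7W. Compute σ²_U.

σ²_U = 1777.88

σ²_U = a²·σ²_S + b²·σ²_Q + c²·σ²_W + 2ab·covariance of S and Q + 2ac·covariance of S and W + 2bc·covariance of Q and W, with a = -7, b = -1.3, c = 1.7.
= 1568 + 73.177 + 106.063 + (-143.78) + 183.26 + (-8.84)
= 1777.88.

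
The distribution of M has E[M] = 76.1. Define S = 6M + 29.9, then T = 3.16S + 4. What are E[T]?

E[S] = 6·76.1 + 29.9 = 486.5.
E[T] = 3.16·486.5 + 4 = 1541.34.

E[T] = 1541.34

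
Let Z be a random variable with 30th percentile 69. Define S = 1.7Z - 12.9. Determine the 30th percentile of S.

30th percentile of S = 104.4

Since a = 1.7 > 0 the transformation is increasing, so the 30th percentile of S = a·(P_{30} of Z) + b = 1.7·69 + (-12.9) = 104.4.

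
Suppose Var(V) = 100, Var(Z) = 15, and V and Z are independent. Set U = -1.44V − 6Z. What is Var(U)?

Var(U) = 747.36

Var(U) = a²·Var(V) + b²·Var(Z) + 2ab·Cov[V, Z] with a = -1.44, b = -6.
Independence gives Cov[V, Z] = 0.
= (-1.44)²·100 + (-6)²·15 + 2·(-1.44)·(-6)·0
= 207.36 + 540 + 0 = 747.36.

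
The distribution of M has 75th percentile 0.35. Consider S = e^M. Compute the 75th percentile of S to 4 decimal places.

75th percentile of S = 1.4191

e^M is increasing, so P_{75}(S) = g(P_{75}(M)) ≈ 1.4191.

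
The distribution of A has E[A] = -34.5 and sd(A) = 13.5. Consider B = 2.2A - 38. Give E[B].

E[B] = -113.9

B = 2.2A - 38 is linear with a = 2.2, b = -38.
E[B] = a·E[A] + b = 2.2·(-34.5) + (-38) = -113.9.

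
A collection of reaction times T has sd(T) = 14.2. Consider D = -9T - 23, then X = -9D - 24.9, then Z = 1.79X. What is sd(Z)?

sd(Z) = 2058.858

sd(D) = |-9|·14.2 = 127.8.
sd(X) = |-9|·127.8 = 1150.2.
sd(Z) = |1.79|·1150.2 = 2058.858.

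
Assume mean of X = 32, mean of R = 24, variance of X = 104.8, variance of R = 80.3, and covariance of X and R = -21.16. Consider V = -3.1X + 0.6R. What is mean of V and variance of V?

mean of V = -84.8, variance of V = 1114.7512

mean of V = (-3.1)·mean of X + 0.6·mean of R = (-3.1)·32 + 0.6·24 = -84.8.
variance of V = a²·variance of X + b²·variance of R + 2ab·covariance of X and R with a = -3.1, b = 0.6.
= (-3.1)²·104.8 + 0.6²·80.3 + 2·(-3.1)·0.6·(-21.16)
= 1007.128 + 28.908 + 78.7152 = 1114.7512.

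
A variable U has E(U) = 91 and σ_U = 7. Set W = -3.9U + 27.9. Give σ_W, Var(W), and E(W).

W = -3.9U + 27.9 is linear with a = -3.9, b = 27.9.
σ_W = |a|·σ_U = |-3.9|·7 = 27.3.
Var(U) = 7² = 49.
Var(W) = a²·Var(U) = (-3.9)²·49 = 745.29 (the additive constant 27.9 does not affect variance).
E(W) = a·E(U) + b = (-3.9)·91 + 27.9 = -327.

σ_W = 27.3, Var(W) = 745.29, E(W) = -327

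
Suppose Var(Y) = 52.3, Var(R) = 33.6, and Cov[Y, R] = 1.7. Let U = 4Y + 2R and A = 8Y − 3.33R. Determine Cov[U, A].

By bilinearity, Cov[U, A] = ac·Var(Y) + bd·Var(R) + (ad+bc)·Cov[Y, R], with a=4, b=2, c=8, d=-3.33.
ac·Var(Y) = 4·8·52.3 = 1673.6
bd·Var(R) = 2·(-3.33)·33.6 = -223.776
(ad+bc)·Cov[Y, R] = (2.68)·1.7 = 4.556
Cov[U, A] = 1673.6 + (-223.776) + 4.556 = 1454.38.

Cov[U, A] = 1454.38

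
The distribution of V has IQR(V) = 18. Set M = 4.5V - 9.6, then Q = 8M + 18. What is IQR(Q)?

IQR(M) = |4.5|·18 = 81.
IQR(Q) = |8|·81 = 648.

IQR(Q) = 648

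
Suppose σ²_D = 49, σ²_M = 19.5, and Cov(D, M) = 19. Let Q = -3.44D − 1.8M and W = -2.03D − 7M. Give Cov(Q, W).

Cov(Q, W) = 1114.8228

By bilinearity, Cov(Q, W) = ac·σ²_D + bd·σ²_M + (ad+bc)·Cov(D, M), with a=-3.44, b=-1.8, c=-2.03, d=-7.
ac·σ²_D = (-3.44)·(-2.03)·49 = 342.1768
bd·σ²_M = (-1.8)·(-7)·19.5 = 245.7
(ad+bc)·Cov(D, M) = (27.734)·19 = 526.946
Cov(Q, W) = 342.1768 + 245.7 + 526.946 = 1114.8228.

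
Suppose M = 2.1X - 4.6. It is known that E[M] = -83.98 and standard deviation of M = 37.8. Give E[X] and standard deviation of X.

E[X] = -37.8, standard deviation of X = 18

From M = 2.1X - 4.6: E[M] = a·E[X] + b, so E[X] = (E[M] − b)/a = (-83.98 − (-4.6))/2.1 = -37.8.
standard deviation of M = |a|·standard deviation of X, so standard deviation of X = 37.8/|2.1| = 18.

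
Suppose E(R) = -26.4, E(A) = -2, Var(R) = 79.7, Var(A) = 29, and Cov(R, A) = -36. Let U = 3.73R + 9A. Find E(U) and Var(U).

E(U) = -116.472, Var(U) = 1040.81813

E(U) = 3.73·E(R) + 9·E(A) = 3.73·(-26.4) + 9·(-2) = -116.472.
Var(U) = a²·Var(R) + b²·Var(A) + 2ab·Cov(R, A) with a = 3.73, b = 9.
= 3.73²·79.7 + 9²·29 + 2·3.73·9·(-36)
= 1108.85813 + 2349 + (-2417.04) = 1040.81813.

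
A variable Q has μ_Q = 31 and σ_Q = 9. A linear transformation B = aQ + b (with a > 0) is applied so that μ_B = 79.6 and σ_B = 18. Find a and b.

a = 2, b = 17.6

σ_B = a·σ_Q (a > 0), so a = 18/9 = 2.
μ_B = a·μ_Q + b, so b = 79.6 − 2·31 = 17.6.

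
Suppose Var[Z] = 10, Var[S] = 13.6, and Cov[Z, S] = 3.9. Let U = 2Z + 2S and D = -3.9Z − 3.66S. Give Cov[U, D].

Cov[U, D] = -236.52

By bilinearity, Cov[U, D] = ac·Var[Z] + bd·Var[S] + (ad+bc)·Cov[Z, S], with a=2, b=2, c=-3.9, d=-3.66.
ac·Var[Z] = 2·(-3.9)·10 = -78
bd·Var[S] = 2·(-3.66)·13.6 = -99.552
(ad+bc)·Cov[Z, S] = (-15.12)·3.9 = -58.968
Cov[U, D] = -78 + (-99.552) + (-58.968) = -236.52.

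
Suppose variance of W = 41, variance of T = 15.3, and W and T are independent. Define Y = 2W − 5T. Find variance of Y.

variance of Y = 546.5

variance of Y = a²·variance of W + b²·variance of T + 2ab·covariance of W and T with a = 2, b = -5.
Independence gives covariance of W and T = 0.
= 2²·41 + (-5)²·15.3 + 2·2·(-5)·0
= 164 + 382.5 + 0 = 546.5.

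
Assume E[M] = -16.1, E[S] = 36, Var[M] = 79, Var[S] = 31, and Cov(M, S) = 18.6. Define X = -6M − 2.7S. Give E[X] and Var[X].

E[X] = (-6)·E[M] + (-2.7)·E[S] = (-6)·(-16.1) + (-2.7)·36 = -0.6.
Var[X] = a²·Var[M] + b²·Var[S] + 2ab·Cov(M, S) with a = -6, b = -2.7.
= (-6)²·79 + (-2.7)²·31 + 2·(-6)·(-2.7)·18.6
= 2844 + 225.99 + 602.64 = 3672.63.

E[X] = -0.6, Var[X] = 3672.63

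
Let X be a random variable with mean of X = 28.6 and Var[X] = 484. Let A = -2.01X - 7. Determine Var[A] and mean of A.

Var[A] = 1955.4084, mean of A = -64.486

A = -2.01X - 7 is linear with a = -2.01, b = -7.
Var[A] = a²·Var[X] = (-2.01)²·484 = 1955.4084 (the additive constant -7 does not affect variance).
mean of A = a·mean of X + b = (-2.01)·28.6 + (-7) = -64.486.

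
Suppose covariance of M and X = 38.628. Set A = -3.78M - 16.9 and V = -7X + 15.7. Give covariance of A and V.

covariance of A and V = 1022.09688

covariance of A and V = a·c·covariance of M and X = (-3.78)·(-7)·38.628 = 1022.09688. Additive constants drop out.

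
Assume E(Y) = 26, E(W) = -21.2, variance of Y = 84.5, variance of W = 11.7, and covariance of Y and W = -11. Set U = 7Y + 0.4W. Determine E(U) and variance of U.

E(U) = 7·E(Y) + 0.4·E(W) = 7·26 + 0.4·(-21.2) = 173.52.
variance of U = a²·variance of Y + b²·variance of W + 2ab·covariance of Y and W with a = 7, b = 0.4.
= 7²·84.5 + 0.4²·11.7 + 2·7·0.4·(-11)
= 4140.5 + 1.872 + (-61.6) = 4080.772.

E(U) = 173.52, variance of U = 4080.772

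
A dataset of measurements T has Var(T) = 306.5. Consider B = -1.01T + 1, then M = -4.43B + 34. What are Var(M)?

Var(M) = 6135.933990185

Var(B) = (-1.01)²·306.5 = 312.66065.
Var(M) = (-4.43)²·312.66065 = 6135.933990185.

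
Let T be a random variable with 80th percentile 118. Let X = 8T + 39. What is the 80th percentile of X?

80th percentile of X = 983

Since a = 8 > 0 the transformation is increasing, so the 80th percentile of X = a·(P_{80} of T) + b = 8·118 + 39 = 983.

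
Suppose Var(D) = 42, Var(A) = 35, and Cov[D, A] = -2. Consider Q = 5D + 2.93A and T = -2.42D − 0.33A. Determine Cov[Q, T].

By bilinearity, Cov[Q, T] = ac·Var(D) + bd·Var(A) + (ad+bc)·Cov[D, A], with a=5, b=2.93, c=-2.42, d=-0.33.
ac·Var(D) = 5·(-2.42)·42 = -508.2
bd·Var(A) = 2.93·(-0.33)·35 = -33.8415
(ad+bc)·Cov[D, A] = (-8.7406)·(-2) = 17.4812
Cov[Q, T] = -508.2 + (-33.8415) + 17.4812 = -524.5603.

Cov[Q, T] = -524.5603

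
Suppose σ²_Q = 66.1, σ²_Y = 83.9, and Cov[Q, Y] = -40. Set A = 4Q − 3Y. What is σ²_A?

σ²_A = a²·σ²_Q + b²·σ²_Y + 2ab·Cov[Q, Y] with a = 4, b = -3.
= 4²·66.1 + (-3)²·83.9 + 2·4·(-3)·(-40)
= 1057.6 + 755.1 + 960 = 2772.7.

σ²_A = 2772.7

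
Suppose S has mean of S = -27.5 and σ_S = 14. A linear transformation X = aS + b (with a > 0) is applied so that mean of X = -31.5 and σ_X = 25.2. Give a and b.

σ_X = a·σ_S (a > 0), so a = 25.2/14 = 1.8.
mean of X = a·mean of S + b, so b = -31.5 − 1.8·(-27.5) = 18.

a = 1.8, b = 18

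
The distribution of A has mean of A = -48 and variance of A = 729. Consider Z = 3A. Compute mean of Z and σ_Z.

Z = 3A is linear with a = 3, b = 0.
mean of Z = a·mean of A + b = 3·(-48) = -144.
σ_A = √729 = 27.
σ_Z = |a|·σ_A = |3|·27 = 81.

mean of Z = -144, σ_Z = 81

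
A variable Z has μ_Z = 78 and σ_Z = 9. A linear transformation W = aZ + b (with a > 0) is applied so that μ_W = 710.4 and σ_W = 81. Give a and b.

σ_W = a·σ_Z (a > 0), so a = 81/9 = 9.
μ_W = a·μ_Z + b, so b = 710.4 − 9·78 = 8.4.

a = 9, b = 8.4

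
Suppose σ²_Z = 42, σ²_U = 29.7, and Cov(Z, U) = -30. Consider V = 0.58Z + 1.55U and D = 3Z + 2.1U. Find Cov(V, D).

Cov(V, D) = -6.2865

By bilinearity, Cov(V, D) = ac·σ²_Z + bd·σ²_U + (ad+bc)·Cov(Z, U), with a=0.58, b=1.55, c=3, d=2.1.
ac·σ²_Z = 0.58·3·42 = 73.08
bd·σ²_U = 1.55·2.1·29.7 = 96.6735
(ad+bc)·Cov(Z, U) = (5.868)·(-30) = -176.04
Cov(V, D) = 73.08 + 96.6735 + (-176.04) = -6.2865.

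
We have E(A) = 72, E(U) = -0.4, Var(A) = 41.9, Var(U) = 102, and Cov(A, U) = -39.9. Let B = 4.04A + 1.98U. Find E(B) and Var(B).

E(B) = 290.088, Var(B) = 445.41968

E(B) = 4.04·E(A) + 1.98·E(U) = 4.04·72 + 1.98·(-0.4) = 290.088.
Var(B) = a²·Var(A) + b²·Var(U) + 2ab·Cov(A, U) with a = 4.04, b = 1.98.
= 4.04²·41.9 + 1.98²·102 + 2·4.04·1.98·(-39.9)
= 683.87504 + 399.8808 + (-638.33616) = 445.41968.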